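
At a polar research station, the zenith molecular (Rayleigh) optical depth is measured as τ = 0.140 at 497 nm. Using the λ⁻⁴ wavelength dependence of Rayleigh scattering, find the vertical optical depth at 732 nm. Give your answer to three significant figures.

0.0298

τ(732 nm) = τ(497 nm) × (497/732)⁴ = 0.140 × (0.6790)⁴ = 0.140 × 0.2125 = 0.0298.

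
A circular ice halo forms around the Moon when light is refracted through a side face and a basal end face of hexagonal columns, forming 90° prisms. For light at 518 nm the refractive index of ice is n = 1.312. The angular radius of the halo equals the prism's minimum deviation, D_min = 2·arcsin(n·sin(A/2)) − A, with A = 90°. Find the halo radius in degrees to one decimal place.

n·sin(A/2) = 1.312 × sin 45° = 1.312 × 0.7071 = 0.9277.
D_min = 2·arcsin(0.9277) − 90° = 2 × 68.083° − 90° = 46.166°.

46.2°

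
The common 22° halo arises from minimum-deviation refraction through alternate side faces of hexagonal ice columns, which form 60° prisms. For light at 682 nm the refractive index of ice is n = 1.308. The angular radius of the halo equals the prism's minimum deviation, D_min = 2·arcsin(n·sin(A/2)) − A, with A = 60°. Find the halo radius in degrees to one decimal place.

n·sin(A/2) = 1.308 × sin 30° = 1.308 × 0.5000 = 0.6540.
D_min = 2·arcsin(0.6540) − 60° = 2 × 40.844° − 60° = 21.688°.

21.7°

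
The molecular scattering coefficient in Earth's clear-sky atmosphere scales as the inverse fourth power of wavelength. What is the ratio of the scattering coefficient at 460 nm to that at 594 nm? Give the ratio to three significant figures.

Rayleigh scattering ∝ λ⁻⁴, so the ratio of coefficients is the inverse fourth power of the wavelength ratio.
σ(460)/σ(594) = (594/460)⁴ = (1.2913)⁴ = 2.78.

2.78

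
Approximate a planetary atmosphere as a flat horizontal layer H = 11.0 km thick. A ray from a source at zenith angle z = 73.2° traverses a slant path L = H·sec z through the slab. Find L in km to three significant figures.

sec z = 1/cos 73.2° = 3.4598.
L = 11.0 × 3.4598 = 38.058 km.

38.1 km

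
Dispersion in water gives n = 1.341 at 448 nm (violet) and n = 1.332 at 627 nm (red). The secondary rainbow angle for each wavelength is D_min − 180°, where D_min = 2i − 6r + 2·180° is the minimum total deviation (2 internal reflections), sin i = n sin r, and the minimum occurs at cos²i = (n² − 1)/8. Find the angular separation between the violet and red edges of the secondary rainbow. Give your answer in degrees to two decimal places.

At 448 nm (n = 1.341): cos²i = 0.09979 → i = 71.586°, r = 45.034°, D_min = 232.966°, rainbow angle = 52.966°.
At 627 nm (n = 1.332): cos²i = 0.09678 → i = 71.875°, r = 45.520°, D_min = 230.628°, rainbow angle = 50.628°.
Angular width = |52.966° − 50.628°| = 2.337°.

2.34°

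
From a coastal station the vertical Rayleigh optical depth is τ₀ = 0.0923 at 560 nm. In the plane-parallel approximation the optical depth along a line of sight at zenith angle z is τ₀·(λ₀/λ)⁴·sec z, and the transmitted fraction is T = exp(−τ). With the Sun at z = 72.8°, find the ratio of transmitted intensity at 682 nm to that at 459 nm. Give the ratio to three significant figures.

Airmass: sec 72.8° = 3.3817.
τ(682 nm) = 0.0923 × (560/682)⁴ × 3.3817 = 0.0923 × 0.4546 × 3.3817 = 0.1419.
τ(459 nm) = 0.0923 × (560/459)⁴ × 3.3817 = 0.0923 × 2.2157 × 3.3817 = 0.6916.
T(682)/T(459) = exp(τ_B − τ_A) = exp(0.5497) = 1.7327.

1.73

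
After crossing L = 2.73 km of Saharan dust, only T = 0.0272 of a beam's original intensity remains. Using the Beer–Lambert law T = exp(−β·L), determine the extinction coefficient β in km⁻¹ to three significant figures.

Beer–Lambert: T = exp(−βL) ⇒ β = −ln(T)/L = −ln(0.0272)/2.73 = 3.6045/2.73 = 1.32 km⁻¹.

1.32 km⁻¹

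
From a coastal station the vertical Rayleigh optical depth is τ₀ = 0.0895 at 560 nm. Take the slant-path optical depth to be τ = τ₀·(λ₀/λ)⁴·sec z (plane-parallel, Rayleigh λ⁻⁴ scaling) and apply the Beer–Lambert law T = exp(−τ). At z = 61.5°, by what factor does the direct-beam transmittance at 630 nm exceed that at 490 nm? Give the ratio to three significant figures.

Airmass: sec 61.5° = 2.0957.
τ(630 nm) = 0.0895 × (560/630)⁴ × 2.0957 = 0.0895 × 0.6243 × 2.0957 = 0.1171.
τ(490 nm) = 0.0895 × (560/490)⁴ × 2.0957 = 0.0895 × 1.7060 × 2.0957 = 0.3200.
T(630)/T(490) = exp(τ_B − τ_A) = exp(0.2029) = 1.2249.

1.22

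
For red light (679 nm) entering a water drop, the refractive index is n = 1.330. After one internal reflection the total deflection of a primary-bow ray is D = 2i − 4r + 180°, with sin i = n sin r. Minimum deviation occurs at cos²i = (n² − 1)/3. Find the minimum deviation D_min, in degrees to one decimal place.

cos²i = (1.76890 − 1)/3 = 0.25630; i = arccos(0.50626) = 59.585°.
sin r = sin 59.585°/1.330 = 0.64841; r = 40.422°.
D_min = 2·59.585° − 4·40.422° + 180° = 137.484°.

137.5°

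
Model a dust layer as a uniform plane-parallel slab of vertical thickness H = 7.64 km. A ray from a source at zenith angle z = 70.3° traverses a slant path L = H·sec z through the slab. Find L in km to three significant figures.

22.7 km

sec z = 1/cos 70.3° = 2.9665.
L = 7.64 × 2.9665 = 22.664 km.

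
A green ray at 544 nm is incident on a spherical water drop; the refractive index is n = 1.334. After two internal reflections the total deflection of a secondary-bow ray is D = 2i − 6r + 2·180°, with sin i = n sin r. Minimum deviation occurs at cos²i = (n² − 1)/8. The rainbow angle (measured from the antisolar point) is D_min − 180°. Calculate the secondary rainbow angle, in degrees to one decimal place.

cos²i = (1.77956 − 1)/8 = 0.09744; i = arccos(0.31216) = 71.810°.
sin r = sin 71.810°/1.334 = 0.71217; r = 45.411°.
D_min = 2·71.810° − 6·45.411° + 360° = 231.153°.
Rainbow angle = D_min − 180° = 51.153°.

51.2°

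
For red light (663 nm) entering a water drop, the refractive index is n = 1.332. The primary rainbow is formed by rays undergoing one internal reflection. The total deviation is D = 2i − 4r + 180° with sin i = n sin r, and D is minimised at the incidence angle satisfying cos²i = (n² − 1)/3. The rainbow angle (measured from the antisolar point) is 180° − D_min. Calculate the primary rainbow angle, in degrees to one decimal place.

42.2°

cos²i = (1.77422 − 1)/3 = 0.25807; i = arccos(0.50801) = 59.469°.
sin r = sin 59.469°/1.332 = 0.64666; r = 40.290°.
D_min = 2·59.469° − 4·40.290° + 180° = 137.776°.
Rainbow angle = 180° − D_min = 42.224°.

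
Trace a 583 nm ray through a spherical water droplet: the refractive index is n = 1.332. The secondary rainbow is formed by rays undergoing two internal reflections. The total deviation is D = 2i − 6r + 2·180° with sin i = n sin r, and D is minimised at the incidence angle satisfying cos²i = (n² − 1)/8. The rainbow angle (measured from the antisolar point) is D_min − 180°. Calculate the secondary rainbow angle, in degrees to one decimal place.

50.6°

cos²i = (1.77422 − 1)/8 = 0.09678; i = arccos(0.31109) = 71.875°.
sin r = sin 71.875°/1.332 = 0.71350; r = 45.520°.
D_min = 2·71.875° − 6·45.520° + 360° = 230.628°.
Rainbow angle = D_min − 180° = 50.628°.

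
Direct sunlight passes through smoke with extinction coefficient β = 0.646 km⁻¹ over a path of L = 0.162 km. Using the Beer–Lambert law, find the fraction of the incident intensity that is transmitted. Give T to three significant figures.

0.901

τ = β·L = 0.646 × 0.162 = 0.1047.
T = exp(−0.1047) = 0.9006.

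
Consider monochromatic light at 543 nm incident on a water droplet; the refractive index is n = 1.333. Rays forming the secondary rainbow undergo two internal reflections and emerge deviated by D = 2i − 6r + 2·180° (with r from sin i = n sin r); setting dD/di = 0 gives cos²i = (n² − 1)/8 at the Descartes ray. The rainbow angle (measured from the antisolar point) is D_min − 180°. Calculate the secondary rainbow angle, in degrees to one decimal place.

cos²i = (1.77689 − 1)/8 = 0.09711; i = arccos(0.31163) = 71.843°.
sin r = sin 71.843°/1.333 = 0.71283; r = 45.466°.
D_min = 2·71.843° − 6·45.466° + 360° = 230.891°.
Rainbow angle = D_min − 180° = 50.891°.

50.9°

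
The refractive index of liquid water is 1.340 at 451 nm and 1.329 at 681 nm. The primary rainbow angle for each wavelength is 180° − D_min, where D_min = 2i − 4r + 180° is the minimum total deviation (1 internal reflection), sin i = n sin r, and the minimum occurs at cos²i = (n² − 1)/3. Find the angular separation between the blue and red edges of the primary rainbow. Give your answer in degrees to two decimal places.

At 451 nm (n = 1.340): cos²i = 0.26520 → i = 59.004°, r = 39.770°, D_min = 138.929°, rainbow angle = 41.071°.
At 681 nm (n = 1.329): cos²i = 0.25541 → i = 59.643°, r = 40.487°, D_min = 137.337°, rainbow angle = 42.663°.
Angular width = |41.071° − 42.663°| = 1.592°.

1.59°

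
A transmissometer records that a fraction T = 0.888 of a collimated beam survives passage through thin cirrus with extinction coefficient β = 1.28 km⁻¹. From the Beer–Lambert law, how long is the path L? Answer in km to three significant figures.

Beer–Lambert: T = exp(−βL) ⇒ L = −ln(T)/β = −ln(0.888)/1.28 = 0.1188/1.28 = 0.0928 km.

0.0928 km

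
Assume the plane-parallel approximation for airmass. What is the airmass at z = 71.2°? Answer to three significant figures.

3.10

X = sec z = 1/cos 71.2° = 1/0.3223 = 3.1030.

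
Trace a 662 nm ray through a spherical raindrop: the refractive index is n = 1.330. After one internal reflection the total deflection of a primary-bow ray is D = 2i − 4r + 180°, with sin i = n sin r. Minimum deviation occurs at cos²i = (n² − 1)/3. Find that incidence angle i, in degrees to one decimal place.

59.6°

cos²i = (1.330² − 1)/3 = (1.76890 − 1)/3 = 0.25630.
cos i = 0.50626, so i = 59.585°.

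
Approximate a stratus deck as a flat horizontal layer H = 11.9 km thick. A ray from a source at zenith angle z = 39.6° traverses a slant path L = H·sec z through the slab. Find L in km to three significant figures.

15.4 km

sec z = 1/cos 39.6° = 1.2978.
L = 11.9 × 1.2978 = 15.444 km.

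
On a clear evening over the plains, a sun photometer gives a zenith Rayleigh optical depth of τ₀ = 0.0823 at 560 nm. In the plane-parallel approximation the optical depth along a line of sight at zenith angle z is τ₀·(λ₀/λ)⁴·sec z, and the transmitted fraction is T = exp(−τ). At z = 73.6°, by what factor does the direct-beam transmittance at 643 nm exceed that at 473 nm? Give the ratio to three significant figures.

Airmass: sec 73.6° = 3.5418.
τ(643 nm) = 0.0823 × (560/643)⁴ × 3.5418 = 0.0823 × 0.5753 × 3.5418 = 0.1677.
τ(473 nm) = 0.0823 × (560/473)⁴ × 3.5418 = 0.0823 × 1.9648 × 3.5418 = 0.5727.
T(643)/T(473) = exp(τ_B − τ_A) = exp(0.4050) = 1.4993.

1.50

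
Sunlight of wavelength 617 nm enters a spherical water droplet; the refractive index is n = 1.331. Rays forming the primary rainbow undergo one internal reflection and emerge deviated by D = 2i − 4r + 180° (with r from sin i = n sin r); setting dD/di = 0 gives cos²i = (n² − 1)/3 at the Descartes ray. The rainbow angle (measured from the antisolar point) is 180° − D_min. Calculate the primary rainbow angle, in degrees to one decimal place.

42.4°

cos²i = (1.77156 − 1)/3 = 0.25719; i = arccos(0.50714) = 59.527°.
sin r = sin 59.527°/1.331 = 0.64753; r = 40.356°.
D_min = 2·59.527° − 4·40.356° + 180° = 137.630°.
Rainbow angle = 180° − D_min = 42.370°.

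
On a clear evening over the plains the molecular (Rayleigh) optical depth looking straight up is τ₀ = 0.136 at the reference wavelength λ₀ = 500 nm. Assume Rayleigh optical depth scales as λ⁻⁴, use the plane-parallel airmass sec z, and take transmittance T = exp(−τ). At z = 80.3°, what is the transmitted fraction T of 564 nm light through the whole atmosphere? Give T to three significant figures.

0.607

sec 80.3° = 5.9351.
τ = 0.136 × (500/564)⁴ × 5.9351 = 0.136 × 0.6177 × 5.9351 = 0.4986.
T = exp(−0.4986) = 0.6074.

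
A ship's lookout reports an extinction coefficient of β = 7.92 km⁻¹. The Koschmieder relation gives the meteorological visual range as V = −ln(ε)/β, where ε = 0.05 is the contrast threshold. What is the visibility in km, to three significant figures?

V = −ln(0.05) / 7.92 = 2.996 / 7.92 = 0.3782 km.

0.378 km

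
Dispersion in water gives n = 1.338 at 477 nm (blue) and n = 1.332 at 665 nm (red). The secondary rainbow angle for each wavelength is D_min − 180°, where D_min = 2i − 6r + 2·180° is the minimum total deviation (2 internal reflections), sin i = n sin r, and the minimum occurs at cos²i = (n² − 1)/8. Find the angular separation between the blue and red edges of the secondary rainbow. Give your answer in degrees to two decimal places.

1.56°

At 477 nm (n = 1.338): cos²i = 0.09878 → i = 71.682°, r = 45.195°, D_min = 232.193°, rainbow angle = 52.193°.
At 665 nm (n = 1.332): cos²i = 0.09678 → i = 71.875°, r = 45.520°, D_min = 230.628°, rainbow angle = 50.628°.
Angular width = |52.193° − 50.628°| = 1.564°.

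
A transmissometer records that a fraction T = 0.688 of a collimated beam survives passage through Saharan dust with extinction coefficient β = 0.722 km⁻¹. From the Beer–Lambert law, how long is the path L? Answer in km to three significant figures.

Beer–Lambert: T = exp(−βL) ⇒ L = −ln(T)/β = −ln(0.688)/0.722 = 0.3740/0.722 = 0.518 km.

0.518 km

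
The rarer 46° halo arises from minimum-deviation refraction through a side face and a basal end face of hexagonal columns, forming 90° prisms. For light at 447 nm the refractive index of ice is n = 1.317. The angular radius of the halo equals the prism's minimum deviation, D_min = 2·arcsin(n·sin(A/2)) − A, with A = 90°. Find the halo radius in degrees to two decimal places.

47.26°

n·sin(A/2) = 1.317 × sin 45° = 1.317 × 0.7071 = 0.9313.
D_min = 2·arcsin(0.9313) − 90° = 2 × 68.632° − 90° = 47.264°.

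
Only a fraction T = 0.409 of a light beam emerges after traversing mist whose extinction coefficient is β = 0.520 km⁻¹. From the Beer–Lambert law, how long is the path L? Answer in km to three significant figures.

1.72 km

Beer–Lambert: T = exp(−βL) ⇒ L = −ln(T)/β = −ln(0.409)/0.520 = 0.8940/0.520 = 1.719 km.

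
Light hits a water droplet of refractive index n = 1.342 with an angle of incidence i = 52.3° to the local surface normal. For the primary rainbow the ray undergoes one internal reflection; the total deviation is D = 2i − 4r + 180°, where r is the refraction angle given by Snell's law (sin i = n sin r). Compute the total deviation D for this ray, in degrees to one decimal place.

140.1°

sin r = sin 52.3° / 1.342 = 0.7912/1.342 = 0.5896; r = 36.13°.
D = 2·52.3° − 4·36.13° + 180° = 104.60° − 144.51° + 180° = 140.09°.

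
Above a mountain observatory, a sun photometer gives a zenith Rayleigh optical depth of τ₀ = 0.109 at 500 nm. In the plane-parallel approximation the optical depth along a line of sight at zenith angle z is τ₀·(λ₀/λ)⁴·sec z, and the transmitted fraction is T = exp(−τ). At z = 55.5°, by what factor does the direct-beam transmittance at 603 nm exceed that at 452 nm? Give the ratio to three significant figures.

1.22

Airmass: sec 55.5° = 1.7655.
τ(603 nm) = 0.109 × (500/603)⁴ × 1.7655 = 0.109 × 0.4727 × 1.7655 = 0.0910.
τ(452 nm) = 0.109 × (500/452)⁴ × 1.7655 = 0.109 × 1.4974 × 1.7655 = 0.2882.
T(603)/T(452) = exp(τ_B − τ_A) = exp(0.1972) = 1.2180.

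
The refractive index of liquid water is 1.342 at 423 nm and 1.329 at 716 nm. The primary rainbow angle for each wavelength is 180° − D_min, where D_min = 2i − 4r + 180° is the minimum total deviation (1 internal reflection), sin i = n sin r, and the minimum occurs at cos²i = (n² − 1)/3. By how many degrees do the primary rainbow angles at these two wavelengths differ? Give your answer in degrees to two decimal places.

At 423 nm (n = 1.342): cos²i = 0.26699 → i = 58.888°, r = 39.641°, D_min = 139.213°, rainbow angle = 40.787°.
At 716 nm (n = 1.329): cos²i = 0.25541 → i = 59.643°, r = 40.487°, D_min = 137.337°, rainbow angle = 42.663°.
Angular width = |40.787° − 42.663°| = 1.876°.

1.88°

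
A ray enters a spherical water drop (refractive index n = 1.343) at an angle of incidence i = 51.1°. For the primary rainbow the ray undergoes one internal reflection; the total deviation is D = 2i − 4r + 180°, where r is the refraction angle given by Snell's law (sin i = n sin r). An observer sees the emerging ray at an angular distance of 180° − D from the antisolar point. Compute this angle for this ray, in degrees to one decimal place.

sin r = sin 51.1° / 1.343 = 0.7782/1.343 = 0.5795; r = 35.41°.
D = 2·51.1° − 4·35.41° + 180° = 102.20° − 141.66° + 180° = 140.54°.
Angle from antisolar point = 180° − D = 39.46°.

39.5°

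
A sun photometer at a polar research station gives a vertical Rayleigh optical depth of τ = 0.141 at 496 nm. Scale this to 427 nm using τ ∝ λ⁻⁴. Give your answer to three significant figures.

0.257

τ(427 nm) = τ(496 nm) × (496/427)⁴ = 0.141 × (1.1616)⁴ = 0.141 × 1.8206 = 0.2567.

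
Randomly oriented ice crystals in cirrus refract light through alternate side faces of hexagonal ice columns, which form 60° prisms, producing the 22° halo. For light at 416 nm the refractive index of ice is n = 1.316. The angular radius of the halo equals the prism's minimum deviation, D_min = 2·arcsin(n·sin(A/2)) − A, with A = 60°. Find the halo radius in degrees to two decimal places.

n·sin(A/2) = 1.316 × sin 30° = 1.316 × 0.5000 = 0.6580.
D_min = 2·arcsin(0.6580) − 60° = 2 × 41.148° − 60° = 22.295°.

22.30°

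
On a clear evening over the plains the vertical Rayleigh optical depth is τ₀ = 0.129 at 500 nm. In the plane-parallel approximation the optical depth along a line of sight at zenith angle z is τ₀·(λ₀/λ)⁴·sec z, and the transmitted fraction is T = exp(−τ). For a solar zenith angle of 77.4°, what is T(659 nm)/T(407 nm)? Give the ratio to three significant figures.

Airmass: sec 77.4° = 4.5841.
τ(659 nm) = 0.129 × (500/659)⁴ × 4.5841 = 0.129 × 0.3314 × 4.5841 = 0.1960.
τ(407 nm) = 0.129 × (500/407)⁴ × 4.5841 = 0.129 × 2.2777 × 4.5841 = 1.3469.
T(659)/T(407) = exp(τ_B − τ_A) = exp(1.1510) = 3.1613.

3.16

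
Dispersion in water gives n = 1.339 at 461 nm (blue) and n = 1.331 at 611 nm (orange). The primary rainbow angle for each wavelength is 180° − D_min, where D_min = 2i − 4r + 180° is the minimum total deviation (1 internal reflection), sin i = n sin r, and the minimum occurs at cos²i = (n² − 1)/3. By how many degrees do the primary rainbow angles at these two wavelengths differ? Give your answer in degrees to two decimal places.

At 461 nm (n = 1.339): cos²i = 0.26431 → i = 59.062°, r = 39.834°, D_min = 138.786°, rainbow angle = 41.214°.
At 611 nm (n = 1.331): cos²i = 0.25719 → i = 59.527°, r = 40.356°, D_min = 137.630°, rainbow angle = 42.370°.
Angular width = |41.214° − 42.370°| = 1.156°.

1.16°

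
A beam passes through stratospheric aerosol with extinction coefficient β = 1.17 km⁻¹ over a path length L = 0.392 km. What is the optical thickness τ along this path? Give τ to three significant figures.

τ = β·L = 1.17 × 0.392 = 0.4586.

0.459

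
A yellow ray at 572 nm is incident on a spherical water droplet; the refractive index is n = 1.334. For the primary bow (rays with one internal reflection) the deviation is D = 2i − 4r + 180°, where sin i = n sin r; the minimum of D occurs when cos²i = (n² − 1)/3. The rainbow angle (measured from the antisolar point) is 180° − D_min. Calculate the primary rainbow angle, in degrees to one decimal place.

cos²i = (1.77956 − 1)/3 = 0.25985; i = arccos(0.50976) = 59.352°.
sin r = sin 59.352°/1.334 = 0.64492; r = 40.159°.
D_min = 2·59.352° − 4·40.159° + 180° = 138.067°.
Rainbow angle = 180° − D_min = 41.933°.

41.9°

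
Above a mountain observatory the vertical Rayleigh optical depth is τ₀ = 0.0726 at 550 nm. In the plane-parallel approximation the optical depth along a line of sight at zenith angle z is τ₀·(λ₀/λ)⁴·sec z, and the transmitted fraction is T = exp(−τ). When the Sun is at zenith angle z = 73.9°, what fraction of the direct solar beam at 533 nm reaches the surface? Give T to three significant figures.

0.743

sec 73.9° = 3.6060.
τ = 0.0726 × (550/533)⁴ × 3.6060 = 0.0726 × 1.1338 × 3.6060 = 0.2968.
T = exp(−0.2968) = 0.7432.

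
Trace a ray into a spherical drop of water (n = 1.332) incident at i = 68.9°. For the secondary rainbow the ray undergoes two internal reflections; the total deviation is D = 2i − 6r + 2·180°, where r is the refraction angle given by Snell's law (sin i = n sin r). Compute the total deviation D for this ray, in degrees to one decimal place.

231.0°

sin r = sin 68.9° / 1.332 = 0.9330/1.332 = 0.7004; r = 44.46°.
D = 2·68.9° − 6·44.46° + 2·180° = 137.80° − 266.76° + 360° = 231.04°.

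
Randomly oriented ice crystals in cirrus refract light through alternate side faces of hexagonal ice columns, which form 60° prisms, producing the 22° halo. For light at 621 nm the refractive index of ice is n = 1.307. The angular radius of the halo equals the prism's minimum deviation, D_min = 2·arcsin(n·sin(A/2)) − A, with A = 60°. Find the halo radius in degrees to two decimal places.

21.61°

n·sin(A/2) = 1.307 × sin 30° = 1.307 × 0.5000 = 0.6535.
D_min = 2·arcsin(0.6535) − 60° = 2 × 40.806° − 60° = 21.612°.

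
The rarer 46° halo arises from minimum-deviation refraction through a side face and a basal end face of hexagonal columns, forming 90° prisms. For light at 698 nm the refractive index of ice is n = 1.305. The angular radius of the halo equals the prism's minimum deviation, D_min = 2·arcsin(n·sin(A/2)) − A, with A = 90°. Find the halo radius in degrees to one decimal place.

n·sin(A/2) = 1.305 × sin 45° = 1.305 × 0.7071 = 0.9228.
D_min = 2·arcsin(0.9228) − 90° = 2 × 67.335° − 90° = 44.670°.

44.7°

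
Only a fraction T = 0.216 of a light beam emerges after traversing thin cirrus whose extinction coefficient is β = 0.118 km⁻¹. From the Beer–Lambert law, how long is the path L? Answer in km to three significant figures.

Beer–Lambert: T = exp(−βL) ⇒ L = −ln(T)/β = −ln(0.216)/0.118 = 1.5325/0.118 = 12.99 km.

13.0 km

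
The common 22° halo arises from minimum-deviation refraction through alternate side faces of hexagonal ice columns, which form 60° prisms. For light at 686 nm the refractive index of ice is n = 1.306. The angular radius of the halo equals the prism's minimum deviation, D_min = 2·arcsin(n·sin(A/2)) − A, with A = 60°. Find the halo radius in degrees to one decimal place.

n·sin(A/2) = 1.306 × sin 30° = 1.306 × 0.5000 = 0.6530.
D_min = 2·arcsin(0.6530) − 60° = 2 × 40.768° − 60° = 21.536°.

21.5°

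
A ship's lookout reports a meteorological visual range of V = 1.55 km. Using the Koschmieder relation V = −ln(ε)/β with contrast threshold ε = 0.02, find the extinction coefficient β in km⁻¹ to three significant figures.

β = −ln(0.02) / V = 3.912 / 1.55 = 2.5239 km⁻¹.

2.52 km⁻¹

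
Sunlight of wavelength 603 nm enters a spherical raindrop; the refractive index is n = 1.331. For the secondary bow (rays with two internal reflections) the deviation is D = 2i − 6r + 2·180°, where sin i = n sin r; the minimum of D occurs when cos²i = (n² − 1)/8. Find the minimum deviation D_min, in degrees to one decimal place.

cos²i = (1.77156 − 1)/8 = 0.09645; i = arccos(0.31056) = 71.907°.
sin r = sin 71.907°/1.331 = 0.71417; r = 45.575°.
D_min = 2·71.907° − 6·45.575° + 360° = 230.365°.

230.4°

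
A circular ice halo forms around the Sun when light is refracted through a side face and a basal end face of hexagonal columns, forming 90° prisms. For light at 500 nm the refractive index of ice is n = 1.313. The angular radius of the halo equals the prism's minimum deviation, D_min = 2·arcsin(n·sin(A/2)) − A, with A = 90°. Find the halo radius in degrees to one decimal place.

n·sin(A/2) = 1.313 × sin 45° = 1.313 × 0.7071 = 0.9284.
D_min = 2·arcsin(0.9284) − 90° = 2 × 68.192° − 90° = 46.383°.

46.4°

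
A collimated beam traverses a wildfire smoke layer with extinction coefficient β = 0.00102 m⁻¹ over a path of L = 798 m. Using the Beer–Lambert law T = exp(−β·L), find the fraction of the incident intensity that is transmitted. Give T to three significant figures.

τ = β·L = 0.00102 × 798 = 0.8140.
T = exp(−0.8140) = 0.4431.

0.443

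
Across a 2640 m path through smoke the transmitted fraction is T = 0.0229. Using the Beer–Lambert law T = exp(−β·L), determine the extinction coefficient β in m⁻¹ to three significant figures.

0.00143 m⁻¹

Beer–Lambert: T = exp(−βL) ⇒ β = −ln(T)/L = −ln(0.0229)/2640 = 3.7766/2640 = 0.001431 m⁻¹.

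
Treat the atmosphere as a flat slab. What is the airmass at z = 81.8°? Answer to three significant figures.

X = sec z = 1/cos 81.8° = 1/0.1426 = 7.0112.

7.01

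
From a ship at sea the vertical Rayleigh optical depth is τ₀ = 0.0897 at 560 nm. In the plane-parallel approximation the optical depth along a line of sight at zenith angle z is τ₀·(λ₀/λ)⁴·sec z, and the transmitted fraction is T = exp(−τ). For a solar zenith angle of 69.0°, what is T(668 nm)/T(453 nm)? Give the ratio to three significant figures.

Airmass: sec 69.0° = 2.7904.
τ(668 nm) = 0.0897 × (560/668)⁴ × 2.7904 = 0.0897 × 0.4939 × 2.7904 = 0.1236.
τ(453 nm) = 0.0897 × (560/453)⁴ × 2.7904 = 0.0897 × 2.3354 × 2.7904 = 0.5846.
T(668)/T(453) = exp(τ_B − τ_A) = exp(0.4609) = 1.5855.

1.59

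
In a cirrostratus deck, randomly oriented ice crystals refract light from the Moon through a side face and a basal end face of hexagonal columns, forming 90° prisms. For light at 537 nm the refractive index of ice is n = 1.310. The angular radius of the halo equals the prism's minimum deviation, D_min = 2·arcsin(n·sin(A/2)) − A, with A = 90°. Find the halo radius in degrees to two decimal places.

45.73°

n·sin(A/2) = 1.310 × sin 45° = 1.310 × 0.7071 = 0.9263.
D_min = 2·arcsin(0.9263) − 90° = 2 × 67.867° − 90° = 45.733°.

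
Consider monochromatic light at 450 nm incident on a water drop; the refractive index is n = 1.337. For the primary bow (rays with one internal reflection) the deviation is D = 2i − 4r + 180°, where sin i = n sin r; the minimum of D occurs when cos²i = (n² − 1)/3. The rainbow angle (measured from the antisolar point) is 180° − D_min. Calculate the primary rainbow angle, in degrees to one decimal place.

cos²i = (1.78757 − 1)/3 = 0.26252; i = arccos(0.51237) = 59.178°.
sin r = sin 59.178°/1.337 = 0.64231; r = 39.964°.
D_min = 2·59.178° − 4·39.964° + 180° = 138.500°.
Rainbow angle = 180° − D_min = 41.500°.

41.5°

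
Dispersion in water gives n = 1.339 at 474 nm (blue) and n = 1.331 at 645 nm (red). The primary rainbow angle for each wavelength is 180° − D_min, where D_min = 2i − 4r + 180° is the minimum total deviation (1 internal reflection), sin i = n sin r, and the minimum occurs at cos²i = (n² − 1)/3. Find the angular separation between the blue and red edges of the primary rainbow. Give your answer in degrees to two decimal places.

1.16°

At 474 nm (n = 1.339): cos²i = 0.26431 → i = 59.062°, r = 39.834°, D_min = 138.786°, rainbow angle = 41.214°.
At 645 nm (n = 1.331): cos²i = 0.25719 → i = 59.527°, r = 40.356°, D_min = 137.630°, rainbow angle = 42.370°.
Angular width = |41.214° − 42.370°| = 1.156°.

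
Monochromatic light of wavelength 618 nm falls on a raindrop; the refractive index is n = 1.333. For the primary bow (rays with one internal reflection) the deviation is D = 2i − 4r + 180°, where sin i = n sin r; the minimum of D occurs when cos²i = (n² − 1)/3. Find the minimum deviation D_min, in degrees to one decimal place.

cos²i = (1.77689 − 1)/3 = 0.25896; i = arccos(0.50888) = 59.410°.
sin r = sin 59.410°/1.333 = 0.64579; r = 40.225°.
D_min = 2·59.410° − 4·40.225° + 180° = 137.922°.

137.9°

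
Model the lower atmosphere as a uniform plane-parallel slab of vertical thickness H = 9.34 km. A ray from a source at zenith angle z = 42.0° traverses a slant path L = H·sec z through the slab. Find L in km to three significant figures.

12.6 km

sec z = 1/cos 42.0° = 1.3456.
L = 9.34 × 1.3456 = 12.568 km.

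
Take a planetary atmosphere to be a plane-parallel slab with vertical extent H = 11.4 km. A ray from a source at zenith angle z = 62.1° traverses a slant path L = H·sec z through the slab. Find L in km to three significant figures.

24.4 km

sec z = 1/cos 62.1° = 2.1371.
L = 11.4 × 2.1371 = 24.363 km.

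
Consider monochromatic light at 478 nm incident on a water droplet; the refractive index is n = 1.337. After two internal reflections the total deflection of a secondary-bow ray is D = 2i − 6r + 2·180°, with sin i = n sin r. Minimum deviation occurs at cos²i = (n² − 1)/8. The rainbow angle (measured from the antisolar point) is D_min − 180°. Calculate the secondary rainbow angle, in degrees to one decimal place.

51.9°

cos²i = (1.78757 − 1)/8 = 0.09845; i = arccos(0.31376) = 71.714°.
sin r = sin 71.714°/1.337 = 0.71017; r = 45.249°.
D_min = 2·71.714° − 6·45.249° + 360° = 231.934°.
Rainbow angle = D_min − 180° = 51.934°.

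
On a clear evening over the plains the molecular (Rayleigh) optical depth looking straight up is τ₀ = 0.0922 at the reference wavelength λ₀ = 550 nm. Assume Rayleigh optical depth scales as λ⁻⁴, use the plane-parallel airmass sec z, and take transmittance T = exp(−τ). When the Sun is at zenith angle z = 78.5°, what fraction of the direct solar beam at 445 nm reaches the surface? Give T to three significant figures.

sec 78.5° = 5.0159.
τ = 0.0922 × (550/445)⁴ × 5.0159 = 0.0922 × 2.3335 × 5.0159 = 1.0792.
T = exp(−1.0792) = 0.3399.

0.340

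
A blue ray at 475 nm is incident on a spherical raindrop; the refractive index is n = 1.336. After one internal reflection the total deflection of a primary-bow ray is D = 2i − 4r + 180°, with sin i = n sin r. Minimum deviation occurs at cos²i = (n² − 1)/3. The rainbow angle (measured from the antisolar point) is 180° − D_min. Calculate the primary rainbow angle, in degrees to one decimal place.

cos²i = (1.78490 − 1)/3 = 0.26163; i = arccos(0.51150) = 59.236°.
sin r = sin 59.236°/1.336 = 0.64318; r = 40.029°.
D_min = 2·59.236° − 4·40.029° + 180° = 138.356°.
Rainbow angle = 180° − D_min = 41.644°.

41.6°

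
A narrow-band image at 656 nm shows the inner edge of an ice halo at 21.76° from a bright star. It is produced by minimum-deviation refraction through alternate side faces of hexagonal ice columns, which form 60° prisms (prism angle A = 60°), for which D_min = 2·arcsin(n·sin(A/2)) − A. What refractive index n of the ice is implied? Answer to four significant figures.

1.309

Rearranging: n = sin((D_min + A)/2) / sin(A/2).
(D_min + A)/2 = (21.76° + 60°)/2 = 40.880°.
n = sin 40.880° / sin 30° = 0.6545 / 0.5000 = 1.3090.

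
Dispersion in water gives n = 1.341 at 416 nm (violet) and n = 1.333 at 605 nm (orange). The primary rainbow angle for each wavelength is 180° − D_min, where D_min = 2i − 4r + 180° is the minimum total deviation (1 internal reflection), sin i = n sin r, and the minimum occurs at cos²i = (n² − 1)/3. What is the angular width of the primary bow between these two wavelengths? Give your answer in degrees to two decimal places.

At 416 nm (n = 1.341): cos²i = 0.26609 → i = 58.946°, r = 39.705°, D_min = 139.071°, rainbow angle = 40.929°.
At 605 nm (n = 1.333): cos²i = 0.25896 → i = 59.410°, r = 40.225°, D_min = 137.922°, rainbow angle = 42.078°.
Angular width = |40.929° − 42.078°| = 1.149°.

1.15°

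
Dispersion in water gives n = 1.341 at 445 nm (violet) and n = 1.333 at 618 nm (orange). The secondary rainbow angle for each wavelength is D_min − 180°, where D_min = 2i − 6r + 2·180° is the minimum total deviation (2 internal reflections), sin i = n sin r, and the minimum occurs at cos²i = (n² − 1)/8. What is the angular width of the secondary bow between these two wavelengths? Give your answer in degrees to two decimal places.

At 445 nm (n = 1.341): cos²i = 0.09979 → i = 71.586°, r = 45.034°, D_min = 232.966°, rainbow angle = 52.966°.
At 618 nm (n = 1.333): cos²i = 0.09711 → i = 71.843°, r = 45.466°, D_min = 230.891°, rainbow angle = 50.891°.
Angular width = |52.966° − 50.891°| = 2.075°.

2.08°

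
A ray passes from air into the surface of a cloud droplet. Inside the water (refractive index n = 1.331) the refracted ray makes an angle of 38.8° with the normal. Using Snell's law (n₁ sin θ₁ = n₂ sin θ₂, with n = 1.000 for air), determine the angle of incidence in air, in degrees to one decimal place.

56.5°

Snell: sin θ_i = n · sin θ_r = 1.331 × sin 38.8° = 1.331 × 0.6266 = 0.8340.
θ_i = arcsin(0.8340) = 56.51°.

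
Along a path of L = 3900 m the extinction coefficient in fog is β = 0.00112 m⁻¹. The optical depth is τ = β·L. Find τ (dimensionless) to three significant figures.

4.37

τ = β·L = 0.00112 × 3900 = 4.3680.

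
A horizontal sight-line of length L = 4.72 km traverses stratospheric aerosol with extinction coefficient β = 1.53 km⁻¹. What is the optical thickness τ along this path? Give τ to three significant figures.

τ = β·L = 1.53 × 4.72 = 7.2216.

7.22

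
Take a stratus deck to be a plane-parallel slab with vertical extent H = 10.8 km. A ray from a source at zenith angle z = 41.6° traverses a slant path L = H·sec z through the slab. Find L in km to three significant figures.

sec z = 1/cos 41.6° = 1.3373.
L = 10.8 × 1.3373 = 14.442 km.

14.4 km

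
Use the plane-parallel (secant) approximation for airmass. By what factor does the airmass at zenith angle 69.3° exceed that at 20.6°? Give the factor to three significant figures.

2.65

X(69.3°)/X(20.6°) = sec 69.3° / sec 20.6° = cos 20.6° / cos 69.3° = 0.9361/0.3535 = 2.6482.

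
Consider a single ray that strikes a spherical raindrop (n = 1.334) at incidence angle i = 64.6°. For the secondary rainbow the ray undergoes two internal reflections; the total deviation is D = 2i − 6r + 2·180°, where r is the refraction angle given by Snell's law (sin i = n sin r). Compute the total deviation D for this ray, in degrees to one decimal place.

233.5°

sin r = sin 64.6° / 1.334 = 0.9033/1.334 = 0.6772; r = 42.62°.
D = 2·64.6° − 6·42.62° + 2·180° = 129.20° − 255.73° + 360° = 233.47°.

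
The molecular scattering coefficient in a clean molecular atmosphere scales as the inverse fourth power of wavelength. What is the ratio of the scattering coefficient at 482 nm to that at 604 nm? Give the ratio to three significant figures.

2.47

Rayleigh scattering ∝ λ⁻⁴, so the ratio of coefficients is the inverse fourth power of the wavelength ratio.
σ(482)/σ(604) = (604/482)⁴ = (1.2531)⁴ = 2.466.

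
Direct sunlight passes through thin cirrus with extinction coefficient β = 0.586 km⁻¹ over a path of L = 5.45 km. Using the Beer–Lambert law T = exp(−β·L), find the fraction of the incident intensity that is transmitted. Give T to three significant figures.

τ = β·L = 0.586 × 5.45 = 3.1937.
T = exp(−3.1937) = 0.0410.

0.0410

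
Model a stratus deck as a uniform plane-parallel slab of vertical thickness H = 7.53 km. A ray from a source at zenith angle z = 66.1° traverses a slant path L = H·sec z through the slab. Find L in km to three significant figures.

sec z = 1/cos 66.1° = 2.4683.
L = 7.53 × 2.4683 = 18.586 km.

18.6 km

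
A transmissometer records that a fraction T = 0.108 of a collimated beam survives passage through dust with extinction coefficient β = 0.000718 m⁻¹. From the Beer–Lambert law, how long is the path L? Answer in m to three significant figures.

3100 m

Beer–Lambert: T = exp(−βL) ⇒ L = −ln(T)/β = −ln(0.108)/0.000718 = 2.2256/0.000718 = 3100 m.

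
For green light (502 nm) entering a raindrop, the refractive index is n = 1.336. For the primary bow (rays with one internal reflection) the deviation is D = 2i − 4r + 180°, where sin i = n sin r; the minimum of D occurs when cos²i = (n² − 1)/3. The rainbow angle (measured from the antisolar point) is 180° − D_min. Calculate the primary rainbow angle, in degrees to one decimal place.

41.6°

cos²i = (1.78490 − 1)/3 = 0.26163; i = arccos(0.51150) = 59.236°.
sin r = sin 59.236°/1.336 = 0.64318; r = 40.029°.
D_min = 2·59.236° − 4·40.029° + 180° = 138.356°.
Rainbow angle = 180° − D_min = 41.644°.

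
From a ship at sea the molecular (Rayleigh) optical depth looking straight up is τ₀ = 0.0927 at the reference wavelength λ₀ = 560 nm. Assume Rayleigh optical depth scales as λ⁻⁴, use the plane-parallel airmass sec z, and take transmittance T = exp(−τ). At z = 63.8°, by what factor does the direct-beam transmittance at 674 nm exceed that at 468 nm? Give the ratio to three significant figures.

Airmass: sec 63.8° = 2.2650.
τ(674 nm) = 0.0927 × (560/674)⁴ × 2.2650 = 0.0927 × 0.4766 × 2.2650 = 0.1001.
τ(468 nm) = 0.0927 × (560/468)⁴ × 2.2650 = 0.0927 × 2.0501 × 2.2650 = 0.4304.
T(674)/T(468) = exp(τ_B − τ_A) = exp(0.3304) = 1.3915.

1.39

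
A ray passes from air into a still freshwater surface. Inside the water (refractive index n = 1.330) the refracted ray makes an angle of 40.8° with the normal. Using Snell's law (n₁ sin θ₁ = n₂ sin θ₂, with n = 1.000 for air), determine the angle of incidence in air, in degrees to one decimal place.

60.3°

Snell: sin θ_i = n · sin θ_r = 1.330 × sin 40.8° = 1.330 × 0.6534 = 0.8690.
θ_i = arcsin(0.8690) = 60.35°.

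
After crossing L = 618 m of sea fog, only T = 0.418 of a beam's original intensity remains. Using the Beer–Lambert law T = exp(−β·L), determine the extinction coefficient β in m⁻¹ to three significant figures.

0.00141 m⁻¹

Beer–Lambert: T = exp(−βL) ⇒ β = −ln(T)/L = −ln(0.418)/618 = 0.8723/618 = 0.001411 m⁻¹.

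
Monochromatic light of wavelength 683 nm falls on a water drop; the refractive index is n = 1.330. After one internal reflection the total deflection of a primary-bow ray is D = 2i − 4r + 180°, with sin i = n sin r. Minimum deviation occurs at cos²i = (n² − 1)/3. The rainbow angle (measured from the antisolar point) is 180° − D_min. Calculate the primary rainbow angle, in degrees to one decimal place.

cos²i = (1.76890 − 1)/3 = 0.25630; i = arccos(0.50626) = 59.585°.
sin r = sin 59.585°/1.330 = 0.64841; r = 40.422°.
D_min = 2·59.585° − 4·40.422° + 180° = 137.484°.
Rainbow angle = 180° − D_min = 42.516°.

42.5°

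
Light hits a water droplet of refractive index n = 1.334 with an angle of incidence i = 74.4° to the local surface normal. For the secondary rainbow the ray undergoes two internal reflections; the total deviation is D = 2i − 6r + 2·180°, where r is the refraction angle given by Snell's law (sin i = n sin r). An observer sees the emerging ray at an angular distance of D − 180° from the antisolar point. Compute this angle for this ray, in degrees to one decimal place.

51.5°

sin r = sin 74.4° / 1.334 = 0.9632/1.334 = 0.7220; r = 46.22°.
D = 2·74.4° − 6·46.22° + 2·180° = 148.80° − 277.32° + 360° = 231.48°.
Angle from antisolar point = D − 180° = 51.48°.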